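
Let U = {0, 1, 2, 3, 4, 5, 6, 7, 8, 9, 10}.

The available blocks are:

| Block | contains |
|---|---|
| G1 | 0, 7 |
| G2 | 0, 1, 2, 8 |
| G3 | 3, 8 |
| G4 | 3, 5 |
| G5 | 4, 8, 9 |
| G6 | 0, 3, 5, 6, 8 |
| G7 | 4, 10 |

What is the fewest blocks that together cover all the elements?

G1 and G2 and G5 and G6 and G7 together: G1 ∪ G2 ∪ G5 ∪ G6 ∪ G7 = {0, 1, 2, 3, 4, 5, 6, 7, 8, 9, 10} — every element is covered.
No 4 of the 7 blocks cover everything (all 35 combinations miss at least one element), so 5 is optimal.

5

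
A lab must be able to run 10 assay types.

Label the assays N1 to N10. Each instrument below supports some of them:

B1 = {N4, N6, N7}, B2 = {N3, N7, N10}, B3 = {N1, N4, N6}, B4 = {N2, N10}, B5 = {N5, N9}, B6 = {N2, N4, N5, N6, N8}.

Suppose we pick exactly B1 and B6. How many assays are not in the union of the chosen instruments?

4

Union of B1, B6 = {N2, N4, N5, N6, N7, N8}.
Not covered: N1, N3, N9, N10 — 4 assays.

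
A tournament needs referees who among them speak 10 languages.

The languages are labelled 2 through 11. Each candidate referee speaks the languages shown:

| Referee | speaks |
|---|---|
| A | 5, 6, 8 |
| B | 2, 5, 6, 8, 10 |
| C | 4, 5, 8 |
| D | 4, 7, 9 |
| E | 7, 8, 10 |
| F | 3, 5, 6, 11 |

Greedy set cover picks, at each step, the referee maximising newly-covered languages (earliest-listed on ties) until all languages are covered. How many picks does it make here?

Greedy: pick B (covers 5 new) → pick D (covers 3 new) → pick F (covers 2 new). Total picks: 3.

3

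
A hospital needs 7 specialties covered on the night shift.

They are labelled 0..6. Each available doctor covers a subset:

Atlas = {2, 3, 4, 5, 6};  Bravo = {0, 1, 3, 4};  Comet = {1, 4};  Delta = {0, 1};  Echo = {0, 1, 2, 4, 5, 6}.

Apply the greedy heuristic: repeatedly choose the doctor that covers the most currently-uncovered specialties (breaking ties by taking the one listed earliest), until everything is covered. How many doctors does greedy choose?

Greedy: pick Echo (covers 6 new) → pick Atlas (covers 1 new). Total picks: 2.

2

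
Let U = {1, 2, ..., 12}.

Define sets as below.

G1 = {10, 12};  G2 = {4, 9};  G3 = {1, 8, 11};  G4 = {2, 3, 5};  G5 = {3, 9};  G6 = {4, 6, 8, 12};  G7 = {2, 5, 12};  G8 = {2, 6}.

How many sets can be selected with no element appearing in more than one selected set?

4

G1, G2, G3, G8 are pairwise disjoint (G1={10,12}; G2={4,9}; G3={1,8,11}; G8={2,6}).
Every remaining set overlaps one of these, and no 5 of the listed sets are pairwise disjoint, so 4 is the maximum.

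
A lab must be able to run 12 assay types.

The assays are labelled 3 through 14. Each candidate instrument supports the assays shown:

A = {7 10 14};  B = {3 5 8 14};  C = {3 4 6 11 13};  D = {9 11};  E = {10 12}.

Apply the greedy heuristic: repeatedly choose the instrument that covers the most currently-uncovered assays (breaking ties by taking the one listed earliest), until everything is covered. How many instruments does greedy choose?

5

Greedy: pick C (covers 5 new) → pick A (covers 3 new) → pick B (covers 2 new) → pick D (covers 1 new) → pick E (covers 1 new). Total picks: 5.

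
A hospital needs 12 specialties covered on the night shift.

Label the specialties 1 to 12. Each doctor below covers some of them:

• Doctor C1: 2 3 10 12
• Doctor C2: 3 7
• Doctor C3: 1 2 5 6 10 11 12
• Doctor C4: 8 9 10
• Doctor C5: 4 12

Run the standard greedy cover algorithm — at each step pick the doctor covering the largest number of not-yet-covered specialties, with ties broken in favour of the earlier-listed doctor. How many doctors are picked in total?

Greedy: pick C3 (covers 7 new) → pick C2 (covers 2 new) → pick C4 (covers 2 new) → pick C5 (covers 1 new). Total picks: 4.

4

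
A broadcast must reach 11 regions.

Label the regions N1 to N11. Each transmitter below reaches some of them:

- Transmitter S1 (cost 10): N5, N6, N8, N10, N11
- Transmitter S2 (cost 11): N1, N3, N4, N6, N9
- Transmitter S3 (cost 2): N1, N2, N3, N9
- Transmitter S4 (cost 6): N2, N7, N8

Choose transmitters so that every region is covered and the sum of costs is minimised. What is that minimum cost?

S1, S2, S4 together cover every region (S1 ∪ S2 ∪ S4 = {N1, N2, N3, N4, N5, N6, N7, N8, N9, N10, N11}); total cost 10 + 11 + 6 = 27.
The greedy pick S3, S1, S4, S2 costs 29; no covering selection beats 27.

27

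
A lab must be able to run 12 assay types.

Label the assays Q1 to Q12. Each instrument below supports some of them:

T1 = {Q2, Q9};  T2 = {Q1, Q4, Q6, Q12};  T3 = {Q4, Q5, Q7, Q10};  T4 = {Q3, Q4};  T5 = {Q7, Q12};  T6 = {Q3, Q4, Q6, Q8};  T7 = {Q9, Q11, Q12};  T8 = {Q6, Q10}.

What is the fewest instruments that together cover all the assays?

5

T1 and T2 and T3 and T6 and T7 together: T1 ∪ T2 ∪ T3 ∪ T6 ∪ T7 = {Q1, Q2, Q3, Q4, Q5, Q6, Q7, Q8, Q9, Q10, Q11, Q12} — every assay is covered.
No 4 of the 8 instruments cover everything (all 70 combinations miss at least one assay), so 5 is optimal.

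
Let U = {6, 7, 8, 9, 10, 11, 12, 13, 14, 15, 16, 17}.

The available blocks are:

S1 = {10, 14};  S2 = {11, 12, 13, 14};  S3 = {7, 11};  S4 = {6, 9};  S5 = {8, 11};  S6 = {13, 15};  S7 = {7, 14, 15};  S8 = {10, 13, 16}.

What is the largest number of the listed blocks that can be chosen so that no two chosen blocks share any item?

S4, S5, S7, S8 are pairwise disjoint (S4={6,9}; S5={8,11}; S7={7,14,15}; S8={10,13,16}).
Every remaining block overlaps one of these, and no 5 of the listed blocks are pairwise disjoint, so 4 is the maximum.

4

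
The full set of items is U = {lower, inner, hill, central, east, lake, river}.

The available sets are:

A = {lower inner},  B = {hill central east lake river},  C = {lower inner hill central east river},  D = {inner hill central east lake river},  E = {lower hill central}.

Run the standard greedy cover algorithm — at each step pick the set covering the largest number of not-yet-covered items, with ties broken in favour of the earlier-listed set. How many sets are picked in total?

Greedy: pick C (covers 6 new) → pick B (covers 1 new). Total picks: 2.

2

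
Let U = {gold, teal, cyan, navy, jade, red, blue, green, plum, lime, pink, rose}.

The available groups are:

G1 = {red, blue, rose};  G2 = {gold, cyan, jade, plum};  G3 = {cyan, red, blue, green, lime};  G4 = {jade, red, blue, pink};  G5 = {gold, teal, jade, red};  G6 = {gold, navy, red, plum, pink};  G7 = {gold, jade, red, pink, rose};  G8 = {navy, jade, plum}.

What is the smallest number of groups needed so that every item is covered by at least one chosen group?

4

G3 and G5 and G7 and G8 together: G3 ∪ G5 ∪ G7 ∪ G8 = {gold, teal, cyan, navy, jade, red, blue, green, plum, lime, pink, rose} — every item is covered.
No 3 of the 8 groups cover everything (all 56 combinations miss at least one item), so 4 is optimal.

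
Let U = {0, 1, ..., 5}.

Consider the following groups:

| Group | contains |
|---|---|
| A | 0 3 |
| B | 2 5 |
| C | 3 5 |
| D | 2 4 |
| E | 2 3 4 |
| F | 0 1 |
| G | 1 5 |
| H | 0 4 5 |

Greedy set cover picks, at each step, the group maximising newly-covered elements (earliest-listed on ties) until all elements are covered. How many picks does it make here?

Greedy: pick E (covers 3 new) → pick F (covers 2 new) → pick B (covers 1 new). Total picks: 3.

3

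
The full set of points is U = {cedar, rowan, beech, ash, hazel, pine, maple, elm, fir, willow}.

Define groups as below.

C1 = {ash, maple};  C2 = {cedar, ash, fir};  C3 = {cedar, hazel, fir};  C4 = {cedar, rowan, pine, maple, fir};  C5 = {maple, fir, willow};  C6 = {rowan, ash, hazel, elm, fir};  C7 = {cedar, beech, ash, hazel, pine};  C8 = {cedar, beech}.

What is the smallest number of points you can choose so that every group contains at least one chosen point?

H = {cedar, maple, fir} meets every group (each contains at least one member of H), and |H| = 3.
No choice of 2 points meets every group, so 3 is the minimum.

3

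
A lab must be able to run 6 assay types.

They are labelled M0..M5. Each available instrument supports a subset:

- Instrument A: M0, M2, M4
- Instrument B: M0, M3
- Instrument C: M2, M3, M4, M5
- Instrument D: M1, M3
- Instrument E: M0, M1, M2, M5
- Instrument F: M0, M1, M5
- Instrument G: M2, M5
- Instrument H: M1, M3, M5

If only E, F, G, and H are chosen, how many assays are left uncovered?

1

Union of E, F, G, H = {M0, M1, M2, M3, M5}.
Not covered: M4 — 1 assay.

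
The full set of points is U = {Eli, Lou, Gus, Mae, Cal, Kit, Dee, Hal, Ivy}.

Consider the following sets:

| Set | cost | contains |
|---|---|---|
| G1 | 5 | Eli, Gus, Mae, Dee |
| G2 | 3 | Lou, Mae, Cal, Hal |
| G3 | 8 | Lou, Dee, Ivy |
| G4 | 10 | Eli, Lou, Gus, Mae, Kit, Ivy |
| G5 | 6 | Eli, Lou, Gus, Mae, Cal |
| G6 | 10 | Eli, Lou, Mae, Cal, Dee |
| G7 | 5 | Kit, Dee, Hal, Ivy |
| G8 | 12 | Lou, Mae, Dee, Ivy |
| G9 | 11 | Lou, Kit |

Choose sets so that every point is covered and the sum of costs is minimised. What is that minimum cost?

G5, G7 together cover every point (G5 ∪ G7 = {Eli, Lou, Gus, Mae, Cal, Kit, Dee, Hal, Ivy}); total cost 6 + 5 = 11.
The greedy pick G2, G1, G7 costs 13; no covering selection beats 11.

11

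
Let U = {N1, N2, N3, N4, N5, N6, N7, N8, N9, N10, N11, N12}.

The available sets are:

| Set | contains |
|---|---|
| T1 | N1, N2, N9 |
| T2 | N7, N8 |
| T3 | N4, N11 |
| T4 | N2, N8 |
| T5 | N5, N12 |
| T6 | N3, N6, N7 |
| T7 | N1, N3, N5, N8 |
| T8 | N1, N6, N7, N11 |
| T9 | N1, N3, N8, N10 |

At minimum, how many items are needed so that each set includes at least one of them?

H = {N2, N7, N8, N11, N12} meets every set (each contains at least one member of H), and |H| = 5.
No choice of 4 items meets every set, so 5 is the minimum.

5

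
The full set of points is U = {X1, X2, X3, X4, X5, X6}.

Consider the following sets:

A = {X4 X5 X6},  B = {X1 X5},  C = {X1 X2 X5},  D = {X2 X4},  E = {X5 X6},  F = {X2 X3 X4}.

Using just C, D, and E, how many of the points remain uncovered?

1

Union of C, D, E = {X1, X2, X4, X5, X6}.
Not covered: X3 — 1 point.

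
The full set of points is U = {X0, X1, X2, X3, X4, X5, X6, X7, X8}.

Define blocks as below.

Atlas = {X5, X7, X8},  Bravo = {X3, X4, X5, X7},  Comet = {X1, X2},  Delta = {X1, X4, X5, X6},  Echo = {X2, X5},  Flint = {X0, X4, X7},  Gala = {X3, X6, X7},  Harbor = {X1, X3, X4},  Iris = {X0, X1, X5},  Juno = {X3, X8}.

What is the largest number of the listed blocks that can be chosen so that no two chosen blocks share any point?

3

Comet, Flint, Juno are pairwise disjoint (Comet={X1,X2}; Flint={X0,X4,X7}; Juno={X3,X8}).
Every remaining block overlaps one of these, and no 4 of the listed blocks are pairwise disjoint, so 3 is the maximum.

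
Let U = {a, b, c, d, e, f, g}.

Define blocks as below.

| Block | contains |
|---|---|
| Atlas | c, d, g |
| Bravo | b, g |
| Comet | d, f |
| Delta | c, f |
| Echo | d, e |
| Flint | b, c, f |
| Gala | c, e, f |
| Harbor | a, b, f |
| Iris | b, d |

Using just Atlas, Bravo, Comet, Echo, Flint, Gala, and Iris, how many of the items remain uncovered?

1

Union of Atlas, Bravo, Comet, Echo, Flint, Gala, Iris = {b, c, d, e, f, g}.
Not covered: a — 1 item.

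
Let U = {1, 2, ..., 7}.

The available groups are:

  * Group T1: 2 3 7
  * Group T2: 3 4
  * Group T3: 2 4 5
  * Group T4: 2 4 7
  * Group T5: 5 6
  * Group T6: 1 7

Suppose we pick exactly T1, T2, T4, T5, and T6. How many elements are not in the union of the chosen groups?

0

Union of T1, T2, T4, T5, T6 = {1, 2, 3, 4, 5, 6, 7} — that's every element, so 0 are uncovered.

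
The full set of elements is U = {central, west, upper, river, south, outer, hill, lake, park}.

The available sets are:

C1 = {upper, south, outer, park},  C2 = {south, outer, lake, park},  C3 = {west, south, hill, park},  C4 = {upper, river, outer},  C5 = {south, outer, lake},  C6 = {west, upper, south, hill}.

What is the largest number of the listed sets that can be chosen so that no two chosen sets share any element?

C3, C4 are pairwise disjoint (C3={west,south,hill,park}; C4={upper,river,outer}).
Every remaining set overlaps one of these, and no 3 of the listed sets are pairwise disjoint, so 2 is the maximum.

2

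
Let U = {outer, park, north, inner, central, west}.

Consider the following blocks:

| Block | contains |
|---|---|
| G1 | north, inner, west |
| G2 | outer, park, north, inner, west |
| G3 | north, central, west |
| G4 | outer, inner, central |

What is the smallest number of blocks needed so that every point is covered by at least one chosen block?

G2 and G4 together: G2 ∪ G4 = {outer, park, north, inner, central, west} — every point is covered.
No single block has all 6 points (the largest, G2, has 5), so 2 is optimal.

2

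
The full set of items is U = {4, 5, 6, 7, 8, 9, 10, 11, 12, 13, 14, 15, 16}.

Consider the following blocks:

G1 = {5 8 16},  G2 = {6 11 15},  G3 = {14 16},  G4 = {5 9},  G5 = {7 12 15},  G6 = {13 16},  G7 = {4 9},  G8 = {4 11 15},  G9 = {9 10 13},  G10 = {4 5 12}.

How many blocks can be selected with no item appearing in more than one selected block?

G2, G3, G9, G10 are pairwise disjoint (G2={6,11,15}; G3={14,16}; G9={9,10,13}; G10={4,5,12}).
Every remaining block overlaps one of these, and no 5 of the listed blocks are pairwise disjoint, so 4 is the maximum.

4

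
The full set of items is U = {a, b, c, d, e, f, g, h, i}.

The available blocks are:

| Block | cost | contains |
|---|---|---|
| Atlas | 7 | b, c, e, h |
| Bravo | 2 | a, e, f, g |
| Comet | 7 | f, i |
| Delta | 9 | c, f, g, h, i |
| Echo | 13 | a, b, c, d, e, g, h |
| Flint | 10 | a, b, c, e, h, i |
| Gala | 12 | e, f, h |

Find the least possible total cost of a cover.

Comet, Echo together cover every item (Comet ∪ Echo = {a, b, c, d, e, f, g, h, i}); total cost 7 + 13 = 20.
The greedy pick Bravo, Atlas, Comet, Echo costs 29; no covering selection beats 20.

20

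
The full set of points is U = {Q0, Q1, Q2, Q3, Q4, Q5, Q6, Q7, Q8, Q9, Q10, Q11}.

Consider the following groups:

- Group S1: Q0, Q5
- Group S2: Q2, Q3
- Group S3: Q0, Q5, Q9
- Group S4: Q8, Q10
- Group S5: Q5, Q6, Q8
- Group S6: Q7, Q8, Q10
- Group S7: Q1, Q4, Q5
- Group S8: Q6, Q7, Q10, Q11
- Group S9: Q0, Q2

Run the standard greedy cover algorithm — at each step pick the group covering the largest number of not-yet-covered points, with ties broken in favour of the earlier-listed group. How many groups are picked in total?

5

Greedy: pick S8 (covers 4 new) → pick S3 (covers 3 new) → pick S2 (covers 2 new) → pick S7 (covers 2 new) → pick S4 (covers 1 new). Total picks: 5.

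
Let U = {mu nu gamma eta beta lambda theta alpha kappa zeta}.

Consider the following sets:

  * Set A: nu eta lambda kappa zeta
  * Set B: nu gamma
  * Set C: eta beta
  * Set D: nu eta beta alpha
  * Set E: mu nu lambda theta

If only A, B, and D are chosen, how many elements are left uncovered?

Union of A, B, D = {nu, gamma, eta, beta, lambda, alpha, kappa, zeta}.
Not covered: mu, theta — 2 elements.

2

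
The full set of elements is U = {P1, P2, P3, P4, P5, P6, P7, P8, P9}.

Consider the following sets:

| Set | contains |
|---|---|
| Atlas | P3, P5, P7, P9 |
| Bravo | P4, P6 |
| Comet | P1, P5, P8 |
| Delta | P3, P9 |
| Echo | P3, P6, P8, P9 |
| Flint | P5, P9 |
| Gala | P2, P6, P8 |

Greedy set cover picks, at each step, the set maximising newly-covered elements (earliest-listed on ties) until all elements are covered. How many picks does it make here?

4

Greedy: pick Atlas (covers 4 new) → pick Gala (covers 3 new) → pick Bravo (covers 1 new) → pick Comet (covers 1 new). Total picks: 4.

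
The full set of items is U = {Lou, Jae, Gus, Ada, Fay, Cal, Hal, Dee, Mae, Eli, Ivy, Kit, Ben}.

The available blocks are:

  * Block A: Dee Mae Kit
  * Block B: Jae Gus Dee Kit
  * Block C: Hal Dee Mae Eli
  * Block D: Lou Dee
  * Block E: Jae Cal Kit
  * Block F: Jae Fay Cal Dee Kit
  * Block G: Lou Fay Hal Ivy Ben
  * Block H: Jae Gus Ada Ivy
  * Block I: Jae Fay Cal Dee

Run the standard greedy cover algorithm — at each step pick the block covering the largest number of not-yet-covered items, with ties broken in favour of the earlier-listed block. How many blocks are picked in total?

Greedy: pick F (covers 5 new) → pick G (covers 4 new) → pick C (covers 2 new) → pick H (covers 2 new). Total picks: 4.

4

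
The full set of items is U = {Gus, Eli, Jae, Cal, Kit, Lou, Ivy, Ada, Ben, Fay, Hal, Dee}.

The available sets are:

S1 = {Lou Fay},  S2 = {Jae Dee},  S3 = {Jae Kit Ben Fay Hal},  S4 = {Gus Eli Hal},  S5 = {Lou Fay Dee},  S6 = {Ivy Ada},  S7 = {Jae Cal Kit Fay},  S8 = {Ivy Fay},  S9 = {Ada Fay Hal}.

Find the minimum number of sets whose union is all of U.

5

S3 and S4 and S5 and S6 and S7 together: S3 ∪ S4 ∪ S5 ∪ S6 ∪ S7 = {Gus, Eli, Jae, Cal, Kit, Lou, Ivy, Ada, Ben, Fay, Hal, Dee} — every item is covered.
Only S3 contains Ben, so S3 is forced; the remaining 7 items need at least 4 more sets (each remaining set adds at most 2) — so at least 5 sets are needed, and 5 is optimal.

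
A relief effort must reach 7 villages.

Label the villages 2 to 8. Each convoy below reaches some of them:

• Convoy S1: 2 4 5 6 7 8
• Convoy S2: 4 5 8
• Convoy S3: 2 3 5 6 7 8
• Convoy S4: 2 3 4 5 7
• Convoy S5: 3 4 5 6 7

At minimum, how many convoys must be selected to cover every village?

2

S3 and S5 together: S3 ∪ S5 = {2, 3, 4, 5, 6, 7, 8} — every village is covered.
No single convoy has all 7 villages (the largest, S1, has 6), so 2 is optimal.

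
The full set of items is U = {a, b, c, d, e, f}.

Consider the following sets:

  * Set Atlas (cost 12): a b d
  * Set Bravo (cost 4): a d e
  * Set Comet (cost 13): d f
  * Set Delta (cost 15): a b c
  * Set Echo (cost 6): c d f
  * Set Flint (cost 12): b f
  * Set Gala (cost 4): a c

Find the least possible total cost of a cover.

Bravo, Flint, Gala together cover every item (Bravo ∪ Flint ∪ Gala = {a, b, c, d, e, f}); total cost 4 + 12 + 4 = 20.
The greedy pick Bravo, Echo, Atlas costs 22; no covering selection beats 20.

20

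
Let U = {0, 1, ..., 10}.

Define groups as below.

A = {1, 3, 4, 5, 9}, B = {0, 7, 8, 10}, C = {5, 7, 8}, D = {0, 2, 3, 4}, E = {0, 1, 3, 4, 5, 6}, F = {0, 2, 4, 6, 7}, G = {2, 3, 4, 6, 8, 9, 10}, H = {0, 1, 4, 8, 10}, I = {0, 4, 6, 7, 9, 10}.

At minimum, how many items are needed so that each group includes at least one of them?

The 2 items {4, 8} hit every group.
The groups A, B are pairwise disjoint, so any hitting set needs a separate item for each — at least 2. Hence 2 is optimal.

2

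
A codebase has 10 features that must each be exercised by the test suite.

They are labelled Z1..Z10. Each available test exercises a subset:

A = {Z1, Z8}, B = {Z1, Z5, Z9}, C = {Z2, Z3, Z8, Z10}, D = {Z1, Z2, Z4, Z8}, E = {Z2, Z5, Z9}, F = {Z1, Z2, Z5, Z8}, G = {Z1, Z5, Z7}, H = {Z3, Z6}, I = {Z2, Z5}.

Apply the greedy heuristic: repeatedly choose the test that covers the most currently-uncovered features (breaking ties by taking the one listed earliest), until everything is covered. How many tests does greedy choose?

Greedy: pick C (covers 4 new) → pick B (covers 3 new) → pick D (covers 1 new) → pick G (covers 1 new) → pick H (covers 1 new). Total picks: 5.

5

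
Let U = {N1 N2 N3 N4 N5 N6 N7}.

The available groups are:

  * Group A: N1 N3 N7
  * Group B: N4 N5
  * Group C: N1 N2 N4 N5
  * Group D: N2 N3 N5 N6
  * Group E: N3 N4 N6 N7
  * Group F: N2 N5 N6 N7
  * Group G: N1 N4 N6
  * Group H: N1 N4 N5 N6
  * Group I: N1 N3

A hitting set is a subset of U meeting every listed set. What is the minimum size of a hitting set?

Take T = {N1, N4, N6}. Each listed group contains at least one of these, so T is a hitting set of size 3.
No choice of 2 elements meets every group, so 3 is the minimum.

3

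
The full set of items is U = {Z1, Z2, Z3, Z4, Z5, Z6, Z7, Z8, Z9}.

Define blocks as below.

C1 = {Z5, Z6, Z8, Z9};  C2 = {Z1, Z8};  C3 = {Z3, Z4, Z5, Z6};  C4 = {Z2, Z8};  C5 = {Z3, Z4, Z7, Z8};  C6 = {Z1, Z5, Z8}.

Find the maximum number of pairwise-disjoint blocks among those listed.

C3, C4 are pairwise disjoint (C3={Z3,Z4,Z5,Z6}; C4={Z2,Z8}).
Every remaining block overlaps one of these, and no 3 of the listed blocks are pairwise disjoint, so 2 is the maximum.

2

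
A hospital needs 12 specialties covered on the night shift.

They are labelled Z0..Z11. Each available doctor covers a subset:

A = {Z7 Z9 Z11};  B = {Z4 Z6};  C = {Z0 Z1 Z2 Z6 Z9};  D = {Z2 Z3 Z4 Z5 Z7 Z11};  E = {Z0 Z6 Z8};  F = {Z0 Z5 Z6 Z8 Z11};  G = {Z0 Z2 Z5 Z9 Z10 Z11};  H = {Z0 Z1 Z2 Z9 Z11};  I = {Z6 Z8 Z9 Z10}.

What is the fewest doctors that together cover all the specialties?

3

Take {D, H, I}. Their union is {Z0, Z1, Z2, Z3, Z4, Z5, Z6, Z7, Z8, Z9, Z10, Z11}, which is all 12 specialties.
Only D contains Z3, so D is forced; the remaining 6 specialties need at least 2 more doctors (each remaining doctor adds at most 4) — so at least 3 doctors are needed, and 3 is optimal.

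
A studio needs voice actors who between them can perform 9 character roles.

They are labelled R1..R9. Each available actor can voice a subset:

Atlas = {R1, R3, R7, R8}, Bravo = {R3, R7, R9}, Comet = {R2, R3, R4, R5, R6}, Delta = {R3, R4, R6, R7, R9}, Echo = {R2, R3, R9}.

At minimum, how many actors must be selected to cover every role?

3

Take {Atlas, Comet, Echo}. Their union is {R1, R2, R3, R4, R5, R6, R7, R8, R9}, which is all 9 roles.
Only Atlas contains R1, so Atlas is forced; the remaining 5 roles need at least 2 more actors (each remaining actor adds at most 4) — so at least 3 actors are needed, and 3 is optimal.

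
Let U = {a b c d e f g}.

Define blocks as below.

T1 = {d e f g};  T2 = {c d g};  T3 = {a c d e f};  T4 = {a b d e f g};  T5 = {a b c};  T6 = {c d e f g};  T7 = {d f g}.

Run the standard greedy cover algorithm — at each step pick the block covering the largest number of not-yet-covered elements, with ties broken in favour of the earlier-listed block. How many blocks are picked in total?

2

Greedy: pick T4 (covers 6 new) → pick T2 (covers 1 new). Total picks: 2.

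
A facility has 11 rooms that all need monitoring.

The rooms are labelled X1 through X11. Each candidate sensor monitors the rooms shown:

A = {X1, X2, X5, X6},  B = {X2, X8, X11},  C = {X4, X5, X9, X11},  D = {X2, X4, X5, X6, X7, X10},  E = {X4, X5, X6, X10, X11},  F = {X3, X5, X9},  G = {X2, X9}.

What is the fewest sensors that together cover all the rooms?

Take {A, B, D, F}. Their union is {X1, X2, X3, X4, X5, X6, X7, X8, X9, X10, X11}, which is all 11 rooms.
Only A contains X1, so A is forced; the remaining 7 rooms need at least 3 more sensors (each remaining sensor adds at most 3) — so at least 4 sensors are needed, and 4 is optimal.

4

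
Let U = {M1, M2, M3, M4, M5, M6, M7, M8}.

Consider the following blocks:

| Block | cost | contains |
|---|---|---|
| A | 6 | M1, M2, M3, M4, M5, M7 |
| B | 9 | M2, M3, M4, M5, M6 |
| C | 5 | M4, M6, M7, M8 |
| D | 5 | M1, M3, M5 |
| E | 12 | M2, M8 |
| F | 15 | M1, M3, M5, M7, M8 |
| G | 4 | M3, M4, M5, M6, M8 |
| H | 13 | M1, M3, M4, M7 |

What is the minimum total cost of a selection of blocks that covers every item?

10

A, G together cover every item (A ∪ G = {M1, M2, M3, M4, M5, M6, M7, M8}); total cost 6 + 4 = 10.
No covering selection has total cost below 10.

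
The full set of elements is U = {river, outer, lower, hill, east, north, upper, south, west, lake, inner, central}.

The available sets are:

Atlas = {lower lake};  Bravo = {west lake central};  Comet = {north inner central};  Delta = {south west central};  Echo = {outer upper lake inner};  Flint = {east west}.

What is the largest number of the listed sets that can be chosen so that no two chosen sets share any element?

3

Atlas, Comet, Flint are pairwise disjoint (Atlas={lower,lake}; Comet={north,inner,central}; Flint={east,west}).
Every remaining set overlaps one of these, and no 4 of the listed sets are pairwise disjoint, so 3 is the maximum.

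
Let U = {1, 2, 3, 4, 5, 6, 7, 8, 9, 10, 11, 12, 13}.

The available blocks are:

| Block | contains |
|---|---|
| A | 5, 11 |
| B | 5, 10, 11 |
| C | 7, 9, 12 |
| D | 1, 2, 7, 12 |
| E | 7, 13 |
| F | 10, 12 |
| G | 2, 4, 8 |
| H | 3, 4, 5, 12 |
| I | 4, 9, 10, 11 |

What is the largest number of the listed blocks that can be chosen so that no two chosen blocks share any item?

A, E, F, G are pairwise disjoint (A={5,11}; E={7,13}; F={10,12}; G={2,4,8}).
Every remaining block overlaps one of these, and no 5 of the listed blocks are pairwise disjoint, so 4 is the maximum.

4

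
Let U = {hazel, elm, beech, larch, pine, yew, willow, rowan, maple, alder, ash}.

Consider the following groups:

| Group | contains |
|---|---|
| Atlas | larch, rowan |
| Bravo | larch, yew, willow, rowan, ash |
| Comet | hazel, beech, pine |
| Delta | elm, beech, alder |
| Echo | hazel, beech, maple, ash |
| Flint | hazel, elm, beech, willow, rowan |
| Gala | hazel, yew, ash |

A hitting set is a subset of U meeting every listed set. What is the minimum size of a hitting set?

Take H = {hazel, beech, larch}. Each listed group contains at least one of these, so H is a hitting set of size 3.
The groups Atlas, Delta, Gala are pairwise disjoint, so any hitting set needs a separate point for each — at least 3. Hence 3 is optimal.

3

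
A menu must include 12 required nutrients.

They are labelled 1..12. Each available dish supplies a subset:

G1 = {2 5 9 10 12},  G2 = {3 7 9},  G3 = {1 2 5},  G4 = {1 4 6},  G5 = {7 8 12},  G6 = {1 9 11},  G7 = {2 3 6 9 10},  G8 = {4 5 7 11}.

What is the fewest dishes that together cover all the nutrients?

4

G5 and G6 and G7 and G8 together: G5 ∪ G6 ∪ G7 ∪ G8 = {1, 2, 3, 4, 5, 6, 7, 8, 9, 10, 11, 12} — every nutrient is covered.
No 3 of the 8 dishes cover everything (all 56 combinations miss at least one nutrient), so 4 is optimal.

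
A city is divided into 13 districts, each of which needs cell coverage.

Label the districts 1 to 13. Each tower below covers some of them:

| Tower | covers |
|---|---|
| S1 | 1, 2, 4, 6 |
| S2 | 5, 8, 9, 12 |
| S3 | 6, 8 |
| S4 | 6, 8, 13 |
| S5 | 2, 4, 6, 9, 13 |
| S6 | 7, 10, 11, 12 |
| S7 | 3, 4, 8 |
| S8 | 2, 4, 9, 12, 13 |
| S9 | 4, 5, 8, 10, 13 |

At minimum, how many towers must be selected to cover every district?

S1 and S6 and S7 and S8 and S9 together: S1 ∪ S6 ∪ S7 ∪ S8 ∪ S9 = {1, 2, 3, 4, 5, 6, 7, 8, 9, 10, 11, 12, 13} — every district is covered.
No 4 of the 9 towers cover everything (all 126 combinations miss at least one district), so 5 is optimal.

5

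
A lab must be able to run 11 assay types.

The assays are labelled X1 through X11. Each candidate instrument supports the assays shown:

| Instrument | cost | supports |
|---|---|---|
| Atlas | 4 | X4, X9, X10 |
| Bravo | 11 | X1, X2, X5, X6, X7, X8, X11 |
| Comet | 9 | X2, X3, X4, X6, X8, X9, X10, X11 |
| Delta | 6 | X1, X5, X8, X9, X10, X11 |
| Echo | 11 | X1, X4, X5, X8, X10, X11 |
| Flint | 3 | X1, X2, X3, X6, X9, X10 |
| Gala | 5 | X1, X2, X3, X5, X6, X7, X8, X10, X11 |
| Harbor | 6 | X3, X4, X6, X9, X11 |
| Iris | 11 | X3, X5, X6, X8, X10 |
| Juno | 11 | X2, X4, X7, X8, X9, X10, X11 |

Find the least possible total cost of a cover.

9

Atlas, Gala together cover every assay (Atlas ∪ Gala = {X1, X2, X3, X4, X5, X6, X7, X8, X9, X10, X11}); total cost 4 + 5 = 9.
The greedy pick Flint, Gala, Atlas costs 12; no covering selection beats 9.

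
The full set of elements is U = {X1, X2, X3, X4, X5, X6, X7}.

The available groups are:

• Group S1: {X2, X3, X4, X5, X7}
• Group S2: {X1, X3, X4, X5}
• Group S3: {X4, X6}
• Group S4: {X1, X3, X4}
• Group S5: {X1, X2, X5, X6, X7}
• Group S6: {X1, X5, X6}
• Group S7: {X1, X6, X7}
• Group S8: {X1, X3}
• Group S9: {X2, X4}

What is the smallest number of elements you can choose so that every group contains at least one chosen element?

The 2 elements {X1, X4} hit every group.
The groups S6, S9 are pairwise disjoint, so any hitting set needs a separate element for each — at least 2. Hence 2 is optimal.

2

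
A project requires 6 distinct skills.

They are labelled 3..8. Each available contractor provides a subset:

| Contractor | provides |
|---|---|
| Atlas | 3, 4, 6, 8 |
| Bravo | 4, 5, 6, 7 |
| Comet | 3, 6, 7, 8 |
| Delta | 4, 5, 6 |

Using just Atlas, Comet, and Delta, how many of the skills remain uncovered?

0

Union of Atlas, Comet, Delta = {3, 4, 5, 6, 7, 8} — that's every skill, so 0 are uncovered.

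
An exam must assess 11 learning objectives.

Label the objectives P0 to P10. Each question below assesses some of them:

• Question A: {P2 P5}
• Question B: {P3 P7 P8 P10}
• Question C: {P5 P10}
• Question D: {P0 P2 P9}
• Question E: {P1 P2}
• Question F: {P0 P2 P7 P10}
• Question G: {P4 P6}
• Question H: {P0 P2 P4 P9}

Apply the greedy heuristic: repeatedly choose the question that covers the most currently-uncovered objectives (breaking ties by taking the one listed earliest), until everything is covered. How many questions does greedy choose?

5

Greedy: pick B (covers 4 new) → pick H (covers 4 new) → pick A (covers 1 new) → pick E (covers 1 new) → pick G (covers 1 new). Total picks: 5.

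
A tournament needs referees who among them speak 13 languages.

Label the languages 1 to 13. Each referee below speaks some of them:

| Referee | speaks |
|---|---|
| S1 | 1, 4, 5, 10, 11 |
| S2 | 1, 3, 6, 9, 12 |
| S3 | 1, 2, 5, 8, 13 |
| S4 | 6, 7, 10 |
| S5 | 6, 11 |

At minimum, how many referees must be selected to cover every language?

S1 and S2 and S3 and S4 together: S1 ∪ S2 ∪ S3 ∪ S4 = {1, 2, 3, 4, 5, 6, 7, 8, 9, 10, 11, 12, 13} — every language is covered.
No 3 of the 5 referees cover everything (all 10 combinations miss at least one language), so 4 is optimal.

4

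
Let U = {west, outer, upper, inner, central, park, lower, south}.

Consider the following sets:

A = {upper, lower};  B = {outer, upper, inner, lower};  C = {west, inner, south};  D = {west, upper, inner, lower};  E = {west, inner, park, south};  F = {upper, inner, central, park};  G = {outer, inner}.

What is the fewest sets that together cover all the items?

B, E, and F cover everything between them: the union {west, outer, upper, inner, central, park, lower, south} is all of U.
Only F contains central, so F is forced; the remaining 4 items need at least 2 more sets (each remaining set adds at most 2) — so at least 3 sets are needed, and 3 is optimal.

3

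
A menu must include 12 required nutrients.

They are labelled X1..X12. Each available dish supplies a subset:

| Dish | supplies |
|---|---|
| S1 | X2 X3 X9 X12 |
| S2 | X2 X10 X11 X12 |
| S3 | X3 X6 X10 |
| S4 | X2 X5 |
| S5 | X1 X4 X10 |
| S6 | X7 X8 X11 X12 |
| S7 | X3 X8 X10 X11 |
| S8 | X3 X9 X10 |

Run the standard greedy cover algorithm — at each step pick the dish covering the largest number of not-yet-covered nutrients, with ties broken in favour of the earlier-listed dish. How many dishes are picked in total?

Greedy: pick S1 (covers 4 new) → pick S5 (covers 3 new) → pick S6 (covers 3 new) → pick S3 (covers 1 new) → pick S4 (covers 1 new). Total picks: 5.

5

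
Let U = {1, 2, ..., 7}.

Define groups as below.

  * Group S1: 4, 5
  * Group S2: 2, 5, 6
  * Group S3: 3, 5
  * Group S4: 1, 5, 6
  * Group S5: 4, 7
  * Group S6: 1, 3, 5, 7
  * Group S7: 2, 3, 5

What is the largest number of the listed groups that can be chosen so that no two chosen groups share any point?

2

S3, S5 are pairwise disjoint (S3={3,5}; S5={4,7}).
Every remaining group overlaps one of these, and no 3 of the listed groups are pairwise disjoint, so 2 is the maximum.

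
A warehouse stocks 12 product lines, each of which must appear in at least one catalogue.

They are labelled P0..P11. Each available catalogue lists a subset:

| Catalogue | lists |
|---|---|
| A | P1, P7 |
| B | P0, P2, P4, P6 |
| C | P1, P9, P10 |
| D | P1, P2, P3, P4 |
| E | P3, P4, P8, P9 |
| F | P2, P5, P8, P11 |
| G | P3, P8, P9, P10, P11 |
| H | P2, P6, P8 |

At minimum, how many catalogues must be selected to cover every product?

4

A and B and F and G together: A ∪ B ∪ F ∪ G = {P0, P1, P2, P3, P4, P5, P6, P7, P8, P9, P10, P11} — every product is covered.
Only F contains P5, so F is forced; the remaining 8 products need at least 3 more catalogues (each remaining catalogue adds at most 3) — so at least 4 catalogues are needed, and 4 is optimal.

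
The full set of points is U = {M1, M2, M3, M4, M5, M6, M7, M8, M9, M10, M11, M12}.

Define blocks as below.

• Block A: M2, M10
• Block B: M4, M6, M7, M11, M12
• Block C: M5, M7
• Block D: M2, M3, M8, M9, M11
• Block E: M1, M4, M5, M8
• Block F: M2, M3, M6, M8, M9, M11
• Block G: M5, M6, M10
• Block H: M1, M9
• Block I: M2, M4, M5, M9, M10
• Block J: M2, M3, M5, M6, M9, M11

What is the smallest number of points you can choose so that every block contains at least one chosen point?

4

T = {M1, M7, M10, M11} meets every block (each contains at least one member of T), and |T| = 4.
No choice of 3 points meets every block, so 4 is the minimum.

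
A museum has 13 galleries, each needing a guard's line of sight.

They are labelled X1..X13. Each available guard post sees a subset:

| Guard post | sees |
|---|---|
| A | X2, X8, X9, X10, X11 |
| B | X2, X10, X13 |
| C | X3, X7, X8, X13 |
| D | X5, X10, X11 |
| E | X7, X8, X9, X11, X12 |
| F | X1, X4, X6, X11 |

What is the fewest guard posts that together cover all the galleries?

Take {A, C, D, E, F}. Their union is {X1, X2, X3, X4, X5, X6, X7, X8, X9, X10, X11, X12, X13}, which is all 13 galleries.
No 4 of the 6 guard posts cover everything (all 15 combinations miss at least one gallery), so 5 is optimal.

5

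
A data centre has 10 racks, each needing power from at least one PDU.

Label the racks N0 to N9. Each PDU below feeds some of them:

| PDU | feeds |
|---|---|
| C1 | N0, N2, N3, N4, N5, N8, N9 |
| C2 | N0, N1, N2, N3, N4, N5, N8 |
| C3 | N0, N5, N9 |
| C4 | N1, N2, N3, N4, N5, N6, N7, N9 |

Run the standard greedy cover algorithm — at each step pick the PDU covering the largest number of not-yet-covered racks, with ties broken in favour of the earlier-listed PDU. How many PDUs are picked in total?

2

Greedy: pick C4 (covers 8 new) → pick C1 (covers 2 new). Total picks: 2.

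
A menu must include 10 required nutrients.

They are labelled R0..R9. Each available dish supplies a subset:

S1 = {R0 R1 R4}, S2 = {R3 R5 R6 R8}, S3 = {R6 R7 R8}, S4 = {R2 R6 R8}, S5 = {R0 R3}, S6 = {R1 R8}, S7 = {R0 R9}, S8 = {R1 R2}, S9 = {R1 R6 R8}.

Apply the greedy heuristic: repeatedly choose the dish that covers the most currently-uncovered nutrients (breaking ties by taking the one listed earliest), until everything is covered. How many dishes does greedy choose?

Greedy: pick S2 (covers 4 new) → pick S1 (covers 3 new) → pick S3 (covers 1 new) → pick S4 (covers 1 new) → pick S7 (covers 1 new). Total picks: 5.

5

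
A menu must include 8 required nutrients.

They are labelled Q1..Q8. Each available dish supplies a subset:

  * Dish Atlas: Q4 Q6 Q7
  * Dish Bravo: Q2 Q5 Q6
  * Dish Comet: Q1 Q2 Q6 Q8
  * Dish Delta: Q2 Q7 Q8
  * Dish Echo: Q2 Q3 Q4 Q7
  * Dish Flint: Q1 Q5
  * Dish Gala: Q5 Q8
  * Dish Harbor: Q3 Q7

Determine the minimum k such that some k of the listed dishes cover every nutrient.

Take {Bravo, Comet, Echo}. Their union is {Q1, Q2, Q3, Q4, Q5, Q6, Q7, Q8}, which is all 8 nutrients.
No 2 of the 8 dishes cover everything (all 28 combinations miss at least one nutrient), so 3 is optimal.

3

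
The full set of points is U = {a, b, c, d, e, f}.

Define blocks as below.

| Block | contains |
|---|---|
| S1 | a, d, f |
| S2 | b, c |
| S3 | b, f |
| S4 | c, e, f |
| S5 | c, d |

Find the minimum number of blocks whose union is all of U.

S1 and S2 and S4 together: S1 ∪ S2 ∪ S4 = {a, b, c, d, e, f} — every point is covered.
Only S1 contains a, so S1 is forced; the remaining 3 points need at least 2 more blocks (each remaining block adds at most 2) — so at least 3 blocks are needed, and 3 is optimal.

3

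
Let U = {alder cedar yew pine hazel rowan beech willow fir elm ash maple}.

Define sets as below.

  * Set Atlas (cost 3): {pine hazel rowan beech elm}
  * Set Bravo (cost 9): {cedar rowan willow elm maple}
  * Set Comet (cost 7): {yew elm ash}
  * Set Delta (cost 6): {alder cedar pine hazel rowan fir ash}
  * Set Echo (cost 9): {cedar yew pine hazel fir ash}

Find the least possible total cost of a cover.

Atlas, Bravo, Comet, Delta together cover every point (Atlas ∪ Bravo ∪ Comet ∪ Delta = {alder, cedar, yew, pine, hazel, rowan, beech, willow, fir, elm, ash, maple}); total cost 3 + 9 + 7 + 6 = 25.
No covering selection has total cost below 25.

25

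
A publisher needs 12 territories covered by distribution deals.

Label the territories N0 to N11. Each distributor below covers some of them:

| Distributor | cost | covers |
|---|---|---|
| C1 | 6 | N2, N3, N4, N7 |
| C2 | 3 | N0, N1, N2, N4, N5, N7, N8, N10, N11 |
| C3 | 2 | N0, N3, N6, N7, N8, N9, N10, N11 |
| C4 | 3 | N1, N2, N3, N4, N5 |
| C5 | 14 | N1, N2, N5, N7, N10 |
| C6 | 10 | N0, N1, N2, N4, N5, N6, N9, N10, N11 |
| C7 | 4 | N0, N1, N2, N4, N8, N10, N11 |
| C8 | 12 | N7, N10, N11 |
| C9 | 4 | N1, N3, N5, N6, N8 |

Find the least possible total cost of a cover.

C2, C3 together cover every territory (C2 ∪ C3 = {N0, N1, N2, N3, N4, N5, N6, N7, N8, N9, N10, N11}); total cost 3 + 2 = 5.
No covering selection has total cost below 5.

5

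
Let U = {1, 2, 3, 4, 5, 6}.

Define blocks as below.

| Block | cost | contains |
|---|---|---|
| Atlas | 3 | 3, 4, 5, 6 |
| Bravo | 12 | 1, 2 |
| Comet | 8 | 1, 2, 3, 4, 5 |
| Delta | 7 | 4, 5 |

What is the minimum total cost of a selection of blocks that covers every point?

11

Atlas, Comet together cover every point (Atlas ∪ Comet = {1, 2, 3, 4, 5, 6}); total cost 3 + 8 = 11.
No covering selection has total cost below 11.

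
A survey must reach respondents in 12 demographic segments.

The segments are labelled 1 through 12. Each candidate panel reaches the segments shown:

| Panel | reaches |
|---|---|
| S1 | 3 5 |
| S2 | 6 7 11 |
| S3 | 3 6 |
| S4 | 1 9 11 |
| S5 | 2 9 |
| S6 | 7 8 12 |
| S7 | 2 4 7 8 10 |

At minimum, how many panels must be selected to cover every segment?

Take {S1, S2, S4, S6, S7}. Their union is {1, 2, 3, 4, 5, 6, 7, 8, 9, 10, 11, 12}, which is all 12 segments.
No 4 of the 7 panels cover everything (all 35 combinations miss at least one segment), so 5 is optimal.

5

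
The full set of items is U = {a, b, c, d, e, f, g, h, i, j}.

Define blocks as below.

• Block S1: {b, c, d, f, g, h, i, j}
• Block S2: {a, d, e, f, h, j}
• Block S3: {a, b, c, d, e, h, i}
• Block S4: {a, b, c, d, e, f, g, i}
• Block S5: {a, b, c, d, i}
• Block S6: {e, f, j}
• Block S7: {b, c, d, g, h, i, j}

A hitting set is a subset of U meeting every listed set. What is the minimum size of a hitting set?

The 2 items {d, j} hit every block.
The blocks S5, S6 are pairwise disjoint, so any hitting set needs a separate item for each — at least 2. Hence 2 is optimal.

2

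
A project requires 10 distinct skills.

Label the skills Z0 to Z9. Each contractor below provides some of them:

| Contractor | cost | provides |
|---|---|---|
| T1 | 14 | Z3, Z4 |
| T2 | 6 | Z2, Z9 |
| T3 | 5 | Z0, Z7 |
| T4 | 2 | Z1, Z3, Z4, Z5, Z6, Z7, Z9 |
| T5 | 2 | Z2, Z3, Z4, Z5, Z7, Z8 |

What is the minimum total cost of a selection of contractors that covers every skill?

9

T3, T4, T5 together cover every skill (T3 ∪ T4 ∪ T5 = {Z0, Z1, Z2, Z3, Z4, Z5, Z6, Z7, Z8, Z9}); total cost 5 + 2 + 2 = 9.
No covering selection has total cost below 9.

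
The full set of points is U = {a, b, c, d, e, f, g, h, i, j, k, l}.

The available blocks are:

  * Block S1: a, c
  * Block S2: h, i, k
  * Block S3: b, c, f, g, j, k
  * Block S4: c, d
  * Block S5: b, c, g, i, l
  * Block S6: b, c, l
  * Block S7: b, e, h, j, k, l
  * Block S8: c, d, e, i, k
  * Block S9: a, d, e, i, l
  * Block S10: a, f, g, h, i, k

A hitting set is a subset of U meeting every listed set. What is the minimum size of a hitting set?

3

The 3 points {a, c, k} hit every block.
No choice of 2 points meets every block, so 3 is the minimum.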